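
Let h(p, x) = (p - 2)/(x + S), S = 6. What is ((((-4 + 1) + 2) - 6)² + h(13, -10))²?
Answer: 34225/16 ≈ 2139.1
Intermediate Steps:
h(p, x) = (-2 + p)/(6 + x) (h(p, x) = (p - 2)/(x + 6) = (-2 + p)/(6 + x))
((((-4 + 1) + 2) - 6)² + h(13, -10))² = ((((-4 + 1) + 2) - 6)² + (-2 + 13)/(6 - 10))² = (((-3 + 2) - 6)² + 11/(-4))² = ((-1 - 6)² - ¼*11)² = ((-7)² - 11/4)² = (49 - 11/4)² = (185/4)² = 34225/16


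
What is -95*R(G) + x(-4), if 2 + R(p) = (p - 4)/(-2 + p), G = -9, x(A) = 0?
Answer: 855/11 ≈ 77.727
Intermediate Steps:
R(p) = -2 + (-4 + p)/(-2 + p) (R(p) = -2 + (p - 4)/(-2 + p) = -2 + (-4 + p)/(-2 + p))
-95*R(G) + x(-4) = -(-95)*(-9)/(-2 - 9) + 0 = -(-95)*(-9)/(-11) + 0 = -(-95)*(-9)*(-1)/11 + 0 = -95*(-9/11) + 0 = 855/11 + 0 = 855/11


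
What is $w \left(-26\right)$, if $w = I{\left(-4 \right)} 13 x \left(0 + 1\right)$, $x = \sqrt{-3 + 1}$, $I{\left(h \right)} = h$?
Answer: $1352 i \sqrt{2} \approx 1912.0 i$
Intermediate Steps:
$x = i \sqrt{2}$ ($x = \sqrt{-2} = i \sqrt{2} \approx 1.4142 i$)
$w = - 52 i \sqrt{2}$ ($w = \left(-4\right) 13 i \sqrt{2} \left(0 + 1\right) = - 52 i \sqrt{2} \cdot 1 = - 52 i \sqrt{2} \approx - 73.539 i$)
$w \left(-26\right) = - 52 i \sqrt{2} \left(-26\right) = 1352 i \sqrt{2}$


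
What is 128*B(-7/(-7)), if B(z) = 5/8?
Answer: 80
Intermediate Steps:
B(z) = 5/8 (B(z) = 5*(1/8) = 5/8)
128*B(-7/(-7)) = 128*(5/8) = 80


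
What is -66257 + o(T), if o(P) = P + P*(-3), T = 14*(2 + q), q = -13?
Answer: -65949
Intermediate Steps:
T = -154 (T = 14*(2 - 13) = 14*(-11) = -154)
o(P) = -2*P (o(P) = P - 3*P = -2*P)
-66257 + o(T) = -66257 - 2*(-154) = -66257 + 308 = -65949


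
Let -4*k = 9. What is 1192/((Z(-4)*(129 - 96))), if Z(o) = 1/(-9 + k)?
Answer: -4470/11 ≈ -406.36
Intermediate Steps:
k = -9/4 (k = -¼*9 = -9/4 ≈ -2.2500)
Z(o) = -4/45 (Z(o) = 1/(-9 - 9/4) = 1/(-45/4) = -4/45)
1192/((Z(-4)*(129 - 96))) = 1192/((-4*(129 - 96)/45)) = 1192/((-4/45*33)) = 1192/(-44/15) = 1192*(-15/44) = -4470/11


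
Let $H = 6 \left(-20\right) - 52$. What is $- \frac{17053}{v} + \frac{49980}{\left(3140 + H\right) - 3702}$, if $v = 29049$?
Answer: $- \frac{732192961}{10660983} \approx -68.68$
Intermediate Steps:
$H = -172$ ($H = -120 - 52 = -172$)
$- \frac{17053}{v} + \frac{49980}{\left(3140 + H\right) - 3702} = - \frac{17053}{29049} + \frac{49980}{\left(3140 - 172\right) - 3702} = \left(-17053\right) \frac{1}{29049} + \frac{49980}{2968 - 3702} = - \frac{17053}{29049} + \frac{49980}{-734} = - \frac{17053}{29049} + 49980 \left(- \frac{1}{734}\right) = - \frac{17053}{29049} - \frac{24990}{367} = - \frac{732192961}{10660983}$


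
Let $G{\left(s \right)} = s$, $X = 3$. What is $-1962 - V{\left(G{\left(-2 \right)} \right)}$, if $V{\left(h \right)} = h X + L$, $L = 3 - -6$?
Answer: $-1965$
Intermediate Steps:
$L = 9$ ($L = 3 + 6 = 9$)
$V{\left(h \right)} = 9 + 3 h$ ($V{\left(h \right)} = h 3 + 9 = 3 h + 9 = 9 + 3 h$)
$-1962 - V{\left(G{\left(-2 \right)} \right)} = -1962 - \left(9 + 3 \left(-2\right)\right) = -1962 - \left(9 - 6\right) = -1962 - 3 = -1965$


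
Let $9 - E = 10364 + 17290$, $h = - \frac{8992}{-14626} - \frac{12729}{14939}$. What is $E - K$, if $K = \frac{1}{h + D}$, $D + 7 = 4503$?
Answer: $- \frac{13578039920165062}{491157164439} \approx -27645.0$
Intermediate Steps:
$h = - \frac{25921433}{109248907}$ ($h = \left(-8992\right) \left(- \frac{1}{14626}\right) - \frac{12729}{14939} = \frac{4496}{7313} - \frac{12729}{14939} = - \frac{25921433}{109248907} \approx -0.23727$)
$D = 4496$ ($D = -7 + 4503 = 4496$)
$K = \frac{109248907}{491157164439}$ ($K = \frac{1}{- \frac{25921433}{109248907} + 4496} = \frac{1}{\frac{491157164439}{109248907}} = \frac{109248907}{491157164439} \approx 0.00022243$)
$E = -27645$ ($E = 9 - \left(10364 + 17290\right) = 9 - 27654 = -27645$)
$E - K = -27645 - \frac{109248907}{491157164439} = - \frac{13578039920165062}{491157164439}$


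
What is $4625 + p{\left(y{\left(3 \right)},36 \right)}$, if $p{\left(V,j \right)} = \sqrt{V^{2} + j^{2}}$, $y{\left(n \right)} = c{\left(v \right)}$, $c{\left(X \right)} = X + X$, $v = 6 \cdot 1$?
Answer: $4625 + 12 \sqrt{10} \approx 4662.9$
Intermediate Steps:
$v = 6$
$c{\left(X \right)} = 2 X$
$y{\left(n \right)} = 12$ ($y{\left(n \right)} = 2 \cdot 6 = 12$)
$4625 + p{\left(y{\left(3 \right)},36 \right)} = 4625 + \sqrt{12^{2} + 36^{2}} = 4625 + \sqrt{144 + 1296} = 4625 + \sqrt{1440} = 4625 + 12 \sqrt{10}$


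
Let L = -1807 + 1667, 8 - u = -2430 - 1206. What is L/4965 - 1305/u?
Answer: -1397897/3618492 ≈ -0.38632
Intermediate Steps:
u = 3644 (u = 8 - (-2430 - 1206) = 8 - 1*(-3636) = 8 + 3636 = 3644)
L = -140
L/4965 - 1305/u = -140/4965 - 1305/3644 = -140*1/4965 - 1305*1/3644 = -28/993 - 1305/3644 = -1397897/3618492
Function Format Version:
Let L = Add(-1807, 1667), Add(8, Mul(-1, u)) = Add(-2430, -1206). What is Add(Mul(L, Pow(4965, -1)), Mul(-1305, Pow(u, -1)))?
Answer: Rational(-1397897, 3618492) ≈ -0.38632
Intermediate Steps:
u = 3644 (u = Add(8, Mul(-1, Add(-2430, -1206))) = Add(8, Mul(-1, -3636)) = Add(8, 3636) = 3644)
L = -140
Add(Mul(L, Pow(4965, -1)), Mul(-1305, Pow(u, -1))) = Add(Mul(-140, Pow(4965, -1)), Mul(-1305, Pow(3644, -1))) = Add(Mul(-140, Rational(1, 4965)), Mul(-1305, Rational(1, 3644))) = Add(Rational(-28, 993), Rational(-1305, 3644)) = Rational(-1397897, 3618492)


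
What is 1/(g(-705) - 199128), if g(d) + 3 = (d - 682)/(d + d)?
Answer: -1410/280773323 ≈ -5.0218e-6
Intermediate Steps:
g(d) = -3 + (-682 + d)/(2*d) (g(d) = -3 + (d - 682)/(d + d) = -3 + (-682 + d)/((2*d)) = -3 + (-682 + d)*(1/(2*d)) = -3 + (-682 + d)/(2*d))
1/(g(-705) - 199128) = 1/((-5/2 - 341/(-705)) - 199128) = 1/((-5/2 - 341*(-1/705)) - 199128) = 1/((-5/2 + 341/705) - 199128) = 1/(-2843/1410 - 199128) = 1/(-280773323/1410) = -1410/280773323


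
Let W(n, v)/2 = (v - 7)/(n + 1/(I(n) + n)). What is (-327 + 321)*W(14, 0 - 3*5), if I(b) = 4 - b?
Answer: 352/19 ≈ 18.526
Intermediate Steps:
W(n, v) = 2*(-7 + v)/(¼ + n) (W(n, v) = 2*((v - 7)/(n + 1/((4 - n) + n))) = 2*((-7 + v)/(n + 1/4)) = 2*((-7 + v)/(n + ¼)) = 2*((-7 + v)/(¼ + n)) = 2*(-7 + v)/(¼ + n))
(-327 + 321)*W(14, 0 - 3*5) = (-327 + 321)*(8*(-7 + (0 - 3*5))/(1 + 4*14)) = -48*(-7 + (0 - 15))/(1 + 56) = -48*(-7 - 15)/57 = -48*(-22)/57 = -6*(-176/57) = 352/19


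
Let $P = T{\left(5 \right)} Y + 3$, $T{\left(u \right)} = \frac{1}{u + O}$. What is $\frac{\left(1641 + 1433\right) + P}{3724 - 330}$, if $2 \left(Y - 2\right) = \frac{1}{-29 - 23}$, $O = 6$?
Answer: $\frac{3520295}{3882736} \approx 0.90665$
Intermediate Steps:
$T{\left(u \right)} = \frac{1}{6 + u}$ ($T{\left(u \right)} = \frac{1}{u + 6} = \frac{1}{6 + u}$)
$Y = \frac{207}{104}$ ($Y = 2 + \frac{1}{2 \left(-29 - 23\right)} = 2 + \frac{1}{2 \left(-52\right)} = 2 + \frac{1}{2} \left(- \frac{1}{52}\right) = 2 - \frac{1}{104} = \frac{207}{104} \approx 1.9904$)
$P = \frac{3639}{1144}$ ($P = \frac{1}{6 + 5} \cdot \frac{207}{104} + 3 = \frac{1}{11} \cdot \frac{207}{104} + 3 = \frac{207}{1144} + 3 = \frac{3639}{1144} \approx 3.1809$)
$\frac{\left(1641 + 1433\right) + P}{3724 - 330} = \frac{\left(1641 + 1433\right) + \frac{3639}{1144}}{3724 - 330} = \frac{3074 + \frac{3639}{1144}}{3394} = \frac{3520295}{1144} \cdot \frac{1}{3394} = \frac{3520295}{3882736}$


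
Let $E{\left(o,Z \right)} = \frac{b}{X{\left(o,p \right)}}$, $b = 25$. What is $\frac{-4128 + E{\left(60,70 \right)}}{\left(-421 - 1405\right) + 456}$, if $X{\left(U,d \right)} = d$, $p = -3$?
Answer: $\frac{12409}{4110} \approx 3.0192$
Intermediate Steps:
$E{\left(o,Z \right)} = - \frac{25}{3}$ ($E{\left(o,Z \right)} = \frac{25}{-3} = 25 \left(- \frac{1}{3}\right) = - \frac{25}{3}$)
$\frac{-4128 + E{\left(60,70 \right)}}{\left(-421 - 1405\right) + 456} = \frac{-4128 - \frac{25}{3}}{\left(-421 - 1405\right) + 456} = - \frac{12409}{3 \left(\left(-421 - 1405\right) + 456\right)} = - \frac{12409}{3 \left(-1826 + 456\right)} = - \frac{12409}{3 \left(-1370\right)} = \left(- \frac{12409}{3}\right) \left(- \frac{1}{1370}\right) = \frac{12409}{4110}$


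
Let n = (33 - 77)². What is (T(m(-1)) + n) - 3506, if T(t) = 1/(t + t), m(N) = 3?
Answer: -9419/6 ≈ -1569.8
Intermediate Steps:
n = 1936 (n = (-44)² = 1936)
T(t) = 1/(2*t)
(T(m(-1)) + n) - 3506 = ((½)/3 + 1936) - 3506 = ((½)*(⅓) + 1936) - 3506 = (⅙ + 1936) - 3506 = 11617/6 - 3506 = -9419/6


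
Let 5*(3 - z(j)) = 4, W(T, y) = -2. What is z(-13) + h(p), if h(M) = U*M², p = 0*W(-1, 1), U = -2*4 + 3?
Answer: 11/5 ≈ 2.2000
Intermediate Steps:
z(j) = 11/5 (z(j) = 3 - ⅕*4 = 3 - ⅘ = 11/5)
U = -5 (U = -8 + 3 = -5)
p = 0 (p = 0*(-2) = 0)
h(M) = -5*M²
z(-13) + h(p) = 11/5 - 5*0² = 11/5 - 5*0 = 11/5 + 0 = 11/5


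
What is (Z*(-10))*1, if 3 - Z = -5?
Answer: -80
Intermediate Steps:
Z = 8 (Z = 3 - 1*(-5) = 3 + 5 = 8)
(Z*(-10))*1 = (8*(-10))*1 = -80*1 = -80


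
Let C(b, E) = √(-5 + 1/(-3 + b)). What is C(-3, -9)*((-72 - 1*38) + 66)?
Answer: -22*I*√186/3 ≈ -100.01*I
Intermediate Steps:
C(-3, -9)*((-72 - 1*38) + 66) = √((16 - 5*(-3))/(-3 - 3))*((-72 - 1*38) + 66) = √((16 + 15)/(-6))*((-72 - 38) + 66) = √(-⅙*31)*(-110 + 66) = √(-31/6)*(-44) = (I*√186/6)*(-44) = -22*I*√186/3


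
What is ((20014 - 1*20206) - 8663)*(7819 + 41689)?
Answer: -438393340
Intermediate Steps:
((20014 - 1*20206) - 8663)*(7819 + 41689) = ((20014 - 20206) - 8663)*49508 = (-192 - 8663)*49508 = -8855*49508 = -438393340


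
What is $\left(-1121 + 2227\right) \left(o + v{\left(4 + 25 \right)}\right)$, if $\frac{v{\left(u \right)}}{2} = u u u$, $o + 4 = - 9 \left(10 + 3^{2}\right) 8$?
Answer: $52431036$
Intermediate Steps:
$o = -1372$ ($o = -4 - 9 \left(10 + 3^{2}\right) 8 = -4 - 9 \left(10 + 9\right) 8 = -4 - 9 \cdot 19 \cdot 8 = -4 - 1368 = -1372$)
$v{\left(u \right)} = 2 u^{3}$ ($v{\left(u \right)} = 2 u u u = 2 u^{2} u = 2 u^{3}$)
$\left(-1121 + 2227\right) \left(o + v{\left(4 + 25 \right)}\right) = \left(-1121 + 2227\right) \left(-1372 + 2 \left(4 + 25\right)^{3}\right) = 1106 \left(-1372 + 2 \cdot 29^{3}\right) = 1106 \left(-1372 + 2 \cdot 24389\right) = 1106 \left(-1372 + 48778\right) = 1106 \cdot 47406 = 52431036$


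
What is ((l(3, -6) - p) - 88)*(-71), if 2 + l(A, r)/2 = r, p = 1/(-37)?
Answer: 273137/37 ≈ 7382.1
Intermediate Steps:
p = -1/37 ≈ -0.027027
l(A, r) = -4 + 2*r
((l(3, -6) - p) - 88)*(-71) = (((-4 + 2*(-6)) - 1*(-1/37)) - 88)*(-71) = (((-4 - 12) + 1/37) - 88)*(-71) = ((-16 + 1/37) - 88)*(-71) = (-591/37 - 88)*(-71) = -3847/37*(-71) = 273137/37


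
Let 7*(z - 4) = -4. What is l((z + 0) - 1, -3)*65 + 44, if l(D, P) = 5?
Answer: 369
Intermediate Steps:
z = 24/7 (z = 4 + (1/7)*(-4) = 4 - 4/7 = 24/7 ≈ 3.4286)
l((z + 0) - 1, -3)*65 + 44 = 5*65 + 44 = 325 + 44 = 369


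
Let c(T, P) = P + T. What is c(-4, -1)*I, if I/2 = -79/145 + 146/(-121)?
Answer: 61458/3509 ≈ 17.514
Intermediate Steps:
I = -61458/17545 (I = 2*(-79/145 + 146/(-121)) = 2*(-79*1/145 + 146*(-1/121)) = 2*(-79/145 - 146/121) = 2*(-30729/17545) = -61458/17545 ≈ -3.5029)
c(-4, -1)*I = (-1 - 4)*(-61458/17545) = -5*(-61458/17545) = 61458/3509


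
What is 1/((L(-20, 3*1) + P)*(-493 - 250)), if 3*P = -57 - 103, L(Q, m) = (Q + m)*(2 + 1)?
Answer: 3/232559 ≈ 1.2900e-5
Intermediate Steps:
L(Q, m) = 3*Q + 3*m (L(Q, m) = (Q + m)*3 = 3*Q + 3*m)
P = -160/3 (P = (-57 - 103)/3 = (⅓)*(-160) = -160/3 ≈ -53.333)
1/((L(-20, 3*1) + P)*(-493 - 250)) = 1/(((3*(-20) + 3*(3*1)) - 160/3)*(-493 - 250)) = 1/(((-60 + 3*3) - 160/3)*(-743)) = 1/(((-60 + 9) - 160/3)*(-743)) = 1/((-51 - 160/3)*(-743)) = 1/(-313/3*(-743)) = 1/(232559/3) = 3/232559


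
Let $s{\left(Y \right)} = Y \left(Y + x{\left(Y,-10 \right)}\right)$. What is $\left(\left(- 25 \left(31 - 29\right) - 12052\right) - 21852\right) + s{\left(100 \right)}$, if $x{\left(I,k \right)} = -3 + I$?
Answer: $-14254$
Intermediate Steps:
$s{\left(Y \right)} = Y \left(-3 + 2 Y\right)$ ($s{\left(Y \right)} = Y \left(Y + \left(-3 + Y\right)\right) = Y \left(-3 + 2 Y\right)$)
$\left(\left(- 25 \left(31 - 29\right) - 12052\right) - 21852\right) + s{\left(100 \right)} = \left(\left(- 25 \left(31 - 29\right) - 12052\right) - 21852\right) + 100 \left(-3 + 2 \cdot 100\right) = \left(\left(\left(-25\right) 2 - 12052\right) - 21852\right) + 100 \left(-3 + 200\right) = \left(\left(-50 - 12052\right) - 21852\right) + 100 \cdot 197 = \left(-12102 - 21852\right) + 19700 = -33954 + 19700 = -14254$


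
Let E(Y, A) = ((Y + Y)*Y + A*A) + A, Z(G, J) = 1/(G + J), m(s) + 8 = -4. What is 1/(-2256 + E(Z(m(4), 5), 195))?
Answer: 49/1762238 ≈ 2.7806e-5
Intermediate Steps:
m(s) = -12 (m(s) = -8 - 4 = -12)
E(Y, A) = A + A² + 2*Y² (E(Y, A) = ((2*Y)*Y + A²) + A = (2*Y² + A²) + A = (A² + 2*Y²) + A = A + A² + 2*Y²)
1/(-2256 + E(Z(m(4), 5), 195)) = 1/(-2256 + (195 + 195² + 2*(1/(-12 + 5))²)) = 1/(-2256 + (195 + 38025 + 2*(1/(-7))²)) = 1/(-2256 + (195 + 38025 + 2*(-⅐)²)) = 1/(-2256 + (195 + 38025 + 2*(1/49))) = 1/(-2256 + (195 + 38025 + 2/49)) = 1/(-2256 + 1872782/49) = 1/(1762238/49) = 49/1762238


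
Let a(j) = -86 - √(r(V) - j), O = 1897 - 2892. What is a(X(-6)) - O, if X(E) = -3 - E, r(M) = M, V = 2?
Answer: 909 - I ≈ 909.0 - 1.0*I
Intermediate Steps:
O = -995
a(j) = -86 - √(2 - j)
a(X(-6)) - O = (-86 - √(2 - (-3 - 1*(-6)))) - 1*(-995) = (-86 - √(2 - (-3 + 6))) + 995 = (-86 - √(2 - 1*3)) + 995 = (-86 - √(2 - 3)) + 995 = (-86 - √(-1)) + 995 = (-86 - I) + 995 = 909 - I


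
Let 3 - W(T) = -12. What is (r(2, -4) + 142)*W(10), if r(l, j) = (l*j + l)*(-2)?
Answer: 2310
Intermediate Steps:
W(T) = 15 (W(T) = 3 - 1*(-12) = 3 + 12 = 15)
r(l, j) = -2*l - 2*j*l (r(l, j) = (j*l + l)*(-2) = (l + j*l)*(-2) = -2*l - 2*j*l)
(r(2, -4) + 142)*W(10) = (-2*2*(1 - 4) + 142)*15 = (-2*2*(-3) + 142)*15 = (12 + 142)*15 = 154*15 = 2310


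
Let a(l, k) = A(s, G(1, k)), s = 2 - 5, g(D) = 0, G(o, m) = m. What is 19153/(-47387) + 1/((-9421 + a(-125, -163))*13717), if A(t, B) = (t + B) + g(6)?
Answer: -2518712994874/6231621701173 ≈ -0.40418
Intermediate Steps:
s = -3
A(t, B) = B + t (A(t, B) = (t + B) + 0 = (B + t) + 0 = B + t)
a(l, k) = -3 + k (a(l, k) = k - 3 = -3 + k)
19153/(-47387) + 1/((-9421 + a(-125, -163))*13717) = 19153/(-47387) + 1/(-9421 + (-3 - 163)*13717) = 19153*(-1/47387) + (1/13717)/(-9421 - 166) = -19153/47387 + (1/13717)/(-9587) = -19153/47387 - 1/9587*1/13717 = -19153/47387 - 1/131504879 = -2518712994874/6231621701173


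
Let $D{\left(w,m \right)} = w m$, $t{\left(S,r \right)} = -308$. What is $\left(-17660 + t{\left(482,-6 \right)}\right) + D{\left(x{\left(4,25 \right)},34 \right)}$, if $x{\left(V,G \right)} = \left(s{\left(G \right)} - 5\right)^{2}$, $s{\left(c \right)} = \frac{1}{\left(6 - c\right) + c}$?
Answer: $- \frac{309127}{18} \approx -17174.0$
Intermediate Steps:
$s{\left(c \right)} = \frac{1}{6}$
$x{\left(V,G \right)} = \frac{841}{36}$ ($x{\left(V,G \right)} = \left(\frac{1}{6} - 5\right)^{2} = \left(- \frac{29}{6}\right)^{2} = \frac{841}{36}$)
$D{\left(w,m \right)} = m w$
$\left(-17660 + t{\left(482,-6 \right)}\right) + D{\left(x{\left(4,25 \right)},34 \right)} = \left(-17660 - 308\right) + 34 \cdot \frac{841}{36} = -17968 + \frac{14297}{18} = - \frac{309127}{18}$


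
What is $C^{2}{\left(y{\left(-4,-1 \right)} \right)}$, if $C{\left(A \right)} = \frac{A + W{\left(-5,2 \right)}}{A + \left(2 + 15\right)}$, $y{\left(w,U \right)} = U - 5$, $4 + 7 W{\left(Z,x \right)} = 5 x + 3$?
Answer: $\frac{9}{49} \approx 0.18367$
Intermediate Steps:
$W{\left(Z,x \right)} = - \frac{1}{7} + \frac{5 x}{7}$ ($W{\left(Z,x \right)} = - \frac{4}{7} + \frac{5 x + 3}{7} = - \frac{4}{7} + \frac{3 + 5 x}{7} = - \frac{4}{7} + \left(\frac{3}{7} + \frac{5 x}{7}\right) = - \frac{1}{7} + \frac{5 x}{7}$)
$y{\left(w,U \right)} = -5 + U$
$C{\left(A \right)} = \frac{\frac{9}{7} + A}{17 + A}$ ($C{\left(A \right)} = \frac{A + \left(- \frac{1}{7} + \frac{5}{7} \cdot 2\right)}{A + \left(2 + 15\right)} = \frac{A + \left(- \frac{1}{7} + \frac{10}{7}\right)}{A + 17} = \frac{A + \frac{9}{7}}{17 + A} = \frac{\frac{9}{7} + A}{17 + A}$)
$C^{2}{\left(y{\left(-4,-1 \right)} \right)} = \left(\frac{\frac{9}{7} - 6}{17 - 6}\right)^{2} = \left(\frac{1}{11} \left(- \frac{33}{7}\right)\right)^{2} = \left(- \frac{3}{7}\right)^{2} = \frac{9}{49}$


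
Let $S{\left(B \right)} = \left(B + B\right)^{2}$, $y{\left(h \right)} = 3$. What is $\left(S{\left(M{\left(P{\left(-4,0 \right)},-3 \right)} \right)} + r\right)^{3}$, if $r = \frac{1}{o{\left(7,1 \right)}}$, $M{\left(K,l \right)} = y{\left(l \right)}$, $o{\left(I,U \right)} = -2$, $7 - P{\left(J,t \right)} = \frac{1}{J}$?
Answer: $\frac{357911}{8} \approx 44739.0$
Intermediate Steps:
$P{\left(J,t \right)} = 7 - \frac{1}{J}$
$M{\left(K,l \right)} = 3$
$S{\left(B \right)} = 4 B^{2}$ ($S{\left(B \right)} = \left(2 B\right)^{2} = 4 B^{2}$)
$r = - \frac{1}{2}$ ($r = \frac{1}{-2} = - \frac{1}{2} \approx -0.5$)
$\left(S{\left(M{\left(P{\left(-4,0 \right)},-3 \right)} \right)} + r\right)^{3} = \left(4 \cdot 3^{2} - \frac{1}{2}\right)^{3} = \left(4 \cdot 9 - \frac{1}{2}\right)^{3} = \left(36 - \frac{1}{2}\right)^{3} = \left(\frac{71}{2}\right)^{3} = \frac{357911}{8}$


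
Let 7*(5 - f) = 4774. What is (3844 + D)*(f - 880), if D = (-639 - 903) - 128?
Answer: -3384918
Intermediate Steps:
D = -1670 (D = -1542 - 128 = -1670)
f = -677 (f = 5 - 1/7*4774 = 5 - 682 = -677)
(3844 + D)*(f - 880) = (3844 - 1670)*(-677 - 880) = 2174*(-1557) = -3384918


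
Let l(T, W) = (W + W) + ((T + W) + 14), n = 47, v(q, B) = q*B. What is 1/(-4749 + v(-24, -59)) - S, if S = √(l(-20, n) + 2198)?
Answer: -1/3333 - √2333 ≈ -48.301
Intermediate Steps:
v(q, B) = B*q
l(T, W) = 14 + T + 3*W (l(T, W) = 2*W + (14 + T + W) = 14 + T + 3*W)
S = √2333 (S = √((14 - 20 + 3*47) + 2198) = √((14 - 20 + 141) + 2198) = √(135 + 2198) = √2333 ≈ 48.301)
1/(-4749 + v(-24, -59)) - S = 1/(-4749 - 59*(-24)) - √2333 = 1/(-4749 + 1416) - √2333 = 1/(-3333) - √2333 = -1/3333 - √2333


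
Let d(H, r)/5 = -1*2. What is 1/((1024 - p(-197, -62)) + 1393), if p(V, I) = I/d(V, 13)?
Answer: 5/12054 ≈ 0.00041480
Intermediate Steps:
d(H, r) = -10 (d(H, r) = 5*(-1*2) = 5*(-2) = -10)
p(V, I) = -I/10 (p(V, I) = I/(-10) = I*(-1/10) = -I/10)
1/((1024 - p(-197, -62)) + 1393) = 1/((1024 - (-1)*(-62)/10) + 1393) = 1/((1024 - 1*31/5) + 1393) = 1/((1024 - 31/5) + 1393) = 1/(5089/5 + 1393) = 1/(12054/5) = 5/12054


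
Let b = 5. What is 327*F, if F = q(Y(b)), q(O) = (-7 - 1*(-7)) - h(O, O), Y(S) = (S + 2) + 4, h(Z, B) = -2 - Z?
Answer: 4251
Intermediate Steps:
Y(S) = 6 + S (Y(S) = (2 + S) + 4 = 6 + S)
q(O) = 2 + O (q(O) = (-7 - 1*(-7)) - (-2 - O) = (-7 + 7) + (2 + O) = 0 + (2 + O) = 2 + O)
F = 13 (F = 2 + (6 + 5) = 2 + 11 = 13)
327*F = 327*13 = 4251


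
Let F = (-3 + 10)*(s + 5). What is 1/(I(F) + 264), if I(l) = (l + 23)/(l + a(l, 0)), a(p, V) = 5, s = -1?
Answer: 11/2921 ≈ 0.0037658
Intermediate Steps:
F = 28 (F = (-3 + 10)*(-1 + 5) = 7*4 = 28)
I(l) = (23 + l)/(5 + l) (I(l) = (l + 23)/(l + 5) = (23 + l)/(5 + l))
1/(I(F) + 264) = 1/((23 + 28)/(5 + 28) + 264) = 1/(51/33 + 264) = 1/((1/33)*51 + 264) = 1/(17/11 + 264) = 1/(2921/11) = 11/2921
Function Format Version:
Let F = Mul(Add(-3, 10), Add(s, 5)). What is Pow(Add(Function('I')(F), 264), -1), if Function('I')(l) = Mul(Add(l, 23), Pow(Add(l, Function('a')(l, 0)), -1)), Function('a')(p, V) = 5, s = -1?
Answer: Rational(11, 2921) ≈ 0.0037658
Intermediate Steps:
F = 28 (F = Mul(Add(-3, 10), Add(-1, 5)) = Mul(7, 4) = 28)
Function('I')(l) = Mul(Pow(Add(5, l), -1), Add(23, l)) (Function('I')(l) = Mul(Add(l, 23), Pow(Add(l, 5), -1)) = Mul(Add(23, l), Pow(Add(5, l), -1)) = Mul(Pow(Add(5, l), -1), Add(23, l)))
Pow(Add(Function('I')(F), 264), -1) = Pow(Add(Mul(Pow(Add(5, 28), -1), Add(23, 28)), 264), -1) = Pow(Add(Mul(Pow(33, -1), 51), 264), -1) = Pow(Add(Mul(Rational(1, 33), 51), 264), -1) = Pow(Add(Rational(17, 11), 264), -1) = Pow(Rational(2921, 11), -1) = Rational(11, 2921)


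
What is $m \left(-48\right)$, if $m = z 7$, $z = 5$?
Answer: $-1680$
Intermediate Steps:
$m = 35$ ($m = 5 \cdot 7 = 35$)
$m \left(-48\right) = 35 \left(-48\right) = -1680$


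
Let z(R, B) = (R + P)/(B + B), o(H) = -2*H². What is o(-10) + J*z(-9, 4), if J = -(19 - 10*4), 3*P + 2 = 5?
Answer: -221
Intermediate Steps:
P = 1 (P = -⅔ + (⅓)*5 = -⅔ + 5/3 = 1)
z(R, B) = (1 + R)/(2*B) (z(R, B) = (R + 1)/(B + B) = (1 + R)/((2*B)) = (1 + R)*(1/(2*B)) = (1 + R)/(2*B))
J = 21 (J = -(19 - 1*40) = -(19 - 40) = -1*(-21) = 21)
o(-10) + J*z(-9, 4) = -2*(-10)² + 21*((½)*(1 - 9)/4) = -2*100 + 21*((½)*(¼)*(-8)) = -200 + 21*(-1) = -200 - 21 = -221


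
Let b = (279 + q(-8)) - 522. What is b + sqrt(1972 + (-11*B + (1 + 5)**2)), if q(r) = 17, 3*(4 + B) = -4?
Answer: -226 + 10*sqrt(186)/3 ≈ -180.54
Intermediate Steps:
B = -16/3 (B = -4 + (1/3)*(-4) = -4 - 4/3 = -16/3 ≈ -5.3333)
b = -226 (b = (279 + 17) - 522 = 296 - 522 = -226)
b + sqrt(1972 + (-11*B + (1 + 5)**2)) = -226 + sqrt(1972 + (-11*(-16/3) + (1 + 5)**2)) = -226 + sqrt(1972 + (176/3 + 6**2)) = -226 + sqrt(1972 + (176/3 + 36)) = -226 + sqrt(1972 + 284/3) = -226 + sqrt(6200/3) = -226 + 10*sqrt(186)/3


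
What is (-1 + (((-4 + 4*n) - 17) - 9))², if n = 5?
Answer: 121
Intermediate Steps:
(-1 + (((-4 + 4*n) - 17) - 9))² = (-1 + (((-4 + 4*5) - 17) - 9))² = (-1 + (((-4 + 20) - 17) - 9))² = (-1 + ((16 - 17) - 9))² = (-1 + (-1 - 9))² = (-1 - 10)² = (-11)² = 121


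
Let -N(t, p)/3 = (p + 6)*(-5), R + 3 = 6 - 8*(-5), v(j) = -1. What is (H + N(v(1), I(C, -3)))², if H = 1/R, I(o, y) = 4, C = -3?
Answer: 41615401/1849 ≈ 22507.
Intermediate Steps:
R = 43 (R = -3 + (6 - 8*(-5)) = -3 + (6 + 40) = -3 + 46 = 43)
N(t, p) = 90 + 15*p (N(t, p) = -3*(p + 6)*(-5) = -3*(6 + p)*(-5) = -3*(-30 - 5*p) = 90 + 15*p)
H = 1/43 ≈ 0.023256
(H + N(v(1), I(C, -3)))² = (1/43 + (90 + 15*4))² = (1/43 + (90 + 60))² = (1/43 + 150)² = (6451/43)² = 41615401/1849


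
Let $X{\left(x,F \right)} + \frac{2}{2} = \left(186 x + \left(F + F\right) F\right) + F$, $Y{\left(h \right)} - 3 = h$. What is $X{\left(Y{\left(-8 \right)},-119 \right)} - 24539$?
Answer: $2733$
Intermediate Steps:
$Y{\left(h \right)} = 3 + h$
$X{\left(x,F \right)} = -1 + F + 2 F^{2} + 186 x$ ($X{\left(x,F \right)} = -1 + \left(\left(186 x + \left(F + F\right) F\right) + F\right) = -1 + \left(\left(186 x + 2 F F\right) + F\right) = -1 + \left(\left(186 x + 2 F^{2}\right) + F\right) = -1 + \left(\left(2 F^{2} + 186 x\right) + F\right) = -1 + \left(F + 2 F^{2} + 186 x\right) = -1 + F + 2 F^{2} + 186 x$)
$X{\left(Y{\left(-8 \right)},-119 \right)} - 24539 = \left(-1 - 119 + 2 \left(-119\right)^{2} + 186 \left(3 - 8\right)\right) - 24539 = \left(-1 - 119 + 2 \cdot 14161 + 186 \left(-5\right)\right) - 24539 = \left(-1 - 119 + 28322 - 930\right) - 24539 = 27272 - 24539 = 2733$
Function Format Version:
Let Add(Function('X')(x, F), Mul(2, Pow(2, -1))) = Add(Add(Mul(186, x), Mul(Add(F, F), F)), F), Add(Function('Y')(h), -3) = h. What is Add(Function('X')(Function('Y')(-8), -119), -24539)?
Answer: 2733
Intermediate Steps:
Function('Y')(h) = Add(3, h)
Function('X')(x, F) = Add(-1, F, Mul(2, Pow(F, 2)), Mul(186, x)) (Function('X')(x, F) = Add(-1, Add(Add(Mul(186, x), Mul(Add(F, F), F)), F)) = Add(-1, Add(Add(Mul(186, x), Mul(Mul(2, F), F)), F)) = Add(-1, Add(Add(Mul(186, x), Mul(2, Pow(F, 2))), F)) = Add(-1, Add(Add(Mul(2, Pow(F, 2)), Mul(186, x)), F)) = Add(-1, Add(F, Mul(2, Pow(F, 2)), Mul(186, x))) = Add(-1, F, Mul(2, Pow(F, 2)), Mul(186, x)))
Add(Function('X')(Function('Y')(-8), -119), -24539) = Add(Add(-1, -119, Mul(2, Pow(-119, 2)), Mul(186, Add(3, -8))), -24539) = Add(Add(-1, -119, Mul(2, 14161), Mul(186, -5)), -24539) = Add(Add(-1, -119, 28322, -930), -24539) = Add(27272, -24539) = 2733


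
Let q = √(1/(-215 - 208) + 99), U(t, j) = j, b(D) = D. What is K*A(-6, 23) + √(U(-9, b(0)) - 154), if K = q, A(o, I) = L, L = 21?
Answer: 266*√1363/47 + I*√154 ≈ 208.94 + 12.41*I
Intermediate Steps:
A(o, I) = 21
q = 38*√1363/141 (q = √(1/(-423) + 99) = √(-1/423 + 99) = √(41876/423) = 38*√1363/141 ≈ 9.9498)
K = 38*√1363/141 ≈ 9.9498
K*A(-6, 23) + √(U(-9, b(0)) - 154) = (38*√1363/141)*21 + √(0 - 154) = 266*√1363/47 + √(-154) = 266*√1363/47 + I*√154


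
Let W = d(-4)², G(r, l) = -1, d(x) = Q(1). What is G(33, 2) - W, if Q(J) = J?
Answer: -2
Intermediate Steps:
d(x) = 1
W = 1 (W = 1² = 1)
G(33, 2) - W = -1 - 1*1 = -1 - 1 = -2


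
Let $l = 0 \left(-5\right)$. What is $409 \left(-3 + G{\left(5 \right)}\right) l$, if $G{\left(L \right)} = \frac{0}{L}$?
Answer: $0$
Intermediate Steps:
$G{\left(L \right)} = 0$
$l = 0$
$409 \left(-3 + G{\left(5 \right)}\right) l = 409 \left(-3 + 0\right) 0 = 409 \left(\left(-3\right) 0\right) = 409 \cdot 0 = 0$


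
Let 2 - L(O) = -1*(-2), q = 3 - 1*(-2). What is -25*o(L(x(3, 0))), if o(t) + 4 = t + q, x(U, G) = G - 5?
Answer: -25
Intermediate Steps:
x(U, G) = -5 + G
q = 5 (q = 3 + 2 = 5)
L(O) = 0 (L(O) = 2 - (-1)*(-2) = 2 - 1*2 = 2 - 2 = 0)
o(t) = 1 + t (o(t) = -4 + (t + 5) = -4 + (5 + t) = 1 + t)
-25*o(L(x(3, 0))) = -25*(1 + 0) = -25*1 = -25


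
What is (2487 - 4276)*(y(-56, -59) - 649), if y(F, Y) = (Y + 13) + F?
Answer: 1343539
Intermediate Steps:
y(F, Y) = 13 + F + Y (y(F, Y) = (13 + Y) + F = 13 + F + Y)
(2487 - 4276)*(y(-56, -59) - 649) = (2487 - 4276)*((13 - 56 - 59) - 649) = -1789*(-102 - 649) = -1789*(-751) = 1343539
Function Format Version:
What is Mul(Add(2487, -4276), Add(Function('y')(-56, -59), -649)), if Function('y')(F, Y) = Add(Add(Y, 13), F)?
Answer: 1343539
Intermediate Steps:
Function('y')(F, Y) = Add(13, F, Y) (Function('y')(F, Y) = Add(Add(13, Y), F) = Add(13, F, Y))
Mul(Add(2487, -4276), Add(Function('y')(-56, -59), -649)) = Mul(Add(2487, -4276), Add(Add(13, -56, -59), -649)) = Mul(-1789, Add(-102, -649)) = Mul(-1789, -751) = 1343539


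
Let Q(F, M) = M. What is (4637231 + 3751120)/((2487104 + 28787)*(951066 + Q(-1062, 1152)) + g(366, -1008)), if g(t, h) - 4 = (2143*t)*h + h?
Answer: 8388351/2394886082530 ≈ 3.5026e-6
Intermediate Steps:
g(t, h) = 4 + h + 2143*h*t (g(t, h) = 4 + ((2143*t)*h + h) = 4 + (2143*h*t + h) = 4 + (h + 2143*h*t) = 4 + h + 2143*h*t)
(4637231 + 3751120)/((2487104 + 28787)*(951066 + Q(-1062, 1152)) + g(366, -1008)) = (4637231 + 3751120)/((2487104 + 28787)*(951066 + 1152) + (4 - 1008 + 2143*(-1008)*366)) = 8388351/(2515891*952218 + (4 - 1008 - 790612704)) = 8388351/(2395676696238 - 790613708) = 8388351/2394886082530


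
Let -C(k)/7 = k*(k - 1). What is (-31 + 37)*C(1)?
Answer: 0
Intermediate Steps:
C(k) = -7*k*(-1 + k) (C(k) = -7*k*(k - 1) = -7*k*(-1 + k))
(-31 + 37)*C(1) = (-31 + 37)*(7*1*(1 - 1*1)) = 6*(7*1*(1 - 1)) = 6*(7*1*0) = 6*0 = 0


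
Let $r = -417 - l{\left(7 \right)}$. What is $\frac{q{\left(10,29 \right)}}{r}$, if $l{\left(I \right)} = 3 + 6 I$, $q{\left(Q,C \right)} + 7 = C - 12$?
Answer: $- \frac{5}{231} \approx -0.021645$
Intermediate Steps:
$q{\left(Q,C \right)} = -19 + C$ ($q{\left(Q,C \right)} = -7 + \left(C - 12\right) = -7 + \left(-12 + C\right) = -19 + C$)
$r = -462$ ($r = -417 - \left(3 + 6 \cdot 7\right) = -417 - \left(3 + 42\right) = -417 - 45 = -462$)
$\frac{q{\left(10,29 \right)}}{r} = \frac{-19 + 29}{-462} = 10 \left(- \frac{1}{462}\right) = - \frac{5}{231}$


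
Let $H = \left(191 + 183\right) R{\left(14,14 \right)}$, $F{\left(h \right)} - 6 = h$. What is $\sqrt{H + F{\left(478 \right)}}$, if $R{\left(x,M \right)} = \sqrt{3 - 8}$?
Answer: $\sqrt{484 + 374 i \sqrt{5}} \approx 26.928 + 15.528 i$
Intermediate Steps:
$R{\left(x,M \right)} = i \sqrt{5}$ ($R{\left(x,M \right)} = \sqrt{-5} = i \sqrt{5}$)
$F{\left(h \right)} = 6 + h$
$H = 374 i \sqrt{5}$ ($H = \left(191 + 183\right) i \sqrt{5} = 374 i \sqrt{5} \approx 836.29 i$)
$\sqrt{H + F{\left(478 \right)}} = \sqrt{374 i \sqrt{5} + \left(6 + 478\right)} = \sqrt{374 i \sqrt{5} + 484} = \sqrt{484 + 374 i \sqrt{5}}$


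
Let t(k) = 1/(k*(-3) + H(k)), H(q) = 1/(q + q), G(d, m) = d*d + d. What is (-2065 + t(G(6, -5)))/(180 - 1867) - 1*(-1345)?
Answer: 3433548532/2550503 ≈ 1346.2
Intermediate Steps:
G(d, m) = d + d**2 (G(d, m) = d**2 + d = d + d**2)
H(q) = 1/(2*q)
t(k) = 1/(1/(2*k) - 3*k) (t(k) = 1/(k*(-3) + 1/(2*k)) = 1/(-3*k + 1/(2*k)) = 1/(1/(2*k) - 3*k))
(-2065 + t(G(6, -5)))/(180 - 1867) - 1*(-1345) = (-2065 - 2*6*(1 + 6)/(-1 + 6*(6*(1 + 6))**2))/(180 - 1867) - 1*(-1345) = (-2065 - 2*6*7/(-1 + 6*(6*7)**2))/(-1687) + 1345 = (-2065 - 2*42/(-1 + 6*42**2))*(-1/1687) + 1345 = (-2065 - 2*42/(-1 + 6*1764))*(-1/1687) + 1345 = (-2065 - 2*42/(-1 + 10584))*(-1/1687) + 1345 = (-2065 - 2*42/10583)*(-1/1687) + 1345 = (-2065 - 2*42*1/10583)*(-1/1687) + 1345 = (-2065 - 84/10583)*(-1/1687) + 1345 = -21853979/10583*(-1/1687) + 1345 = 3121997/2550503 + 1345 = 3433548532/2550503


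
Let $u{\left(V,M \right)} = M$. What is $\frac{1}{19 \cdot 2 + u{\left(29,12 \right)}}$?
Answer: $\frac{1}{50} \approx 0.02$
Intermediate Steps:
$\frac{1}{19 \cdot 2 + u{\left(29,12 \right)}} = \frac{1}{19 \cdot 2 + 12} = \frac{1}{38 + 12} = \frac{1}{50}$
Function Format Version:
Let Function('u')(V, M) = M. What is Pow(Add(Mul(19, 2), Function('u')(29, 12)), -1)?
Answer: Rational(1, 50) ≈ 0.020000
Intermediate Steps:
Pow(Add(Mul(19, 2), Function('u')(29, 12)), -1) = Pow(Add(Mul(19, 2), 12), -1) = Pow(Add(38, 12), -1) = Pow(50, -1) = Rational(1, 50)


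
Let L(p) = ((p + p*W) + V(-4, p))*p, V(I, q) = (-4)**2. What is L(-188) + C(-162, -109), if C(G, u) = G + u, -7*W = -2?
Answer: 295143/7 ≈ 42163.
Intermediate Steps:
W = 2/7 (W = -1/7*(-2) = 2/7 ≈ 0.28571)
V(I, q) = 16
L(p) = p*(16 + 9*p/7) (L(p) = ((p + p*(2/7)) + 16)*p = ((p + 2*p/7) + 16)*p = (9*p/7 + 16)*p = (16 + 9*p/7)*p = p*(16 + 9*p/7))
L(-188) + C(-162, -109) = (1/7)*(-188)*(112 + 9*(-188)) + (-162 - 109) = (1/7)*(-188)*(112 - 1692) - 271 = (1/7)*(-188)*(-1580) - 271 = 297040/7 - 271 = 295143/7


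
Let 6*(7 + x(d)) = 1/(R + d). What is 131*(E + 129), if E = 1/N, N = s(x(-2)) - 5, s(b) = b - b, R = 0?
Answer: 84364/5 ≈ 16873.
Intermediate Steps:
x(d) = -7 + 1/(6*d) (x(d) = -7 + 1/(6*(0 + d)) = -7 + 1/(6*d))
s(b) = 0
N = -5 (N = 0 - 5 = -5)
E = -⅕ (E = 1/(-5) = -⅕ ≈ -0.20000)
131*(E + 129) = 131*(-⅕ + 129) = 131*(644/5) = 84364/5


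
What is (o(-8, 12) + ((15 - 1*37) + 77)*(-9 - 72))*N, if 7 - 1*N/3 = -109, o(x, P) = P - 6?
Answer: -1548252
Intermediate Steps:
o(x, P) = -6 + P
N = 348 (N = 21 - 3*(-109) = 21 + 327 = 348)
(o(-8, 12) + ((15 - 1*37) + 77)*(-9 - 72))*N = ((-6 + 12) + ((15 - 1*37) + 77)*(-9 - 72))*348 = (6 + ((15 - 37) + 77)*(-81))*348 = (6 + (-22 + 77)*(-81))*348 = (6 + 55*(-81))*348 = (6 - 4455)*348 = -4449*348 = -1548252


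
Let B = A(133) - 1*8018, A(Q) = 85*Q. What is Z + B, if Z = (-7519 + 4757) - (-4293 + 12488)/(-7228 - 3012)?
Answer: 1076839/2048 ≈ 525.80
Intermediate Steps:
B = 3287 (B = 85*133 - 1*8018 = 11305 - 8018 = 3287)
Z = -5654937/2048 (Z = -2762 - 8195/(-10240) = -2762 - 8195*(-1)/10240 = -2762 - 1*(-1639/2048) = -2762 + 1639/2048 = -5654937/2048 ≈ -2761.2)
Z + B = -5654937/2048 + 3287 = 1076839/2048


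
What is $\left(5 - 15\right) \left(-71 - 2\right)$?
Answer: $730$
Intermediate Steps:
$\left(5 - 15\right) \left(-71 - 2\right) = \left(5 - 15\right) \left(-73\right) = \left(-10\right) \left(-73\right) = 730$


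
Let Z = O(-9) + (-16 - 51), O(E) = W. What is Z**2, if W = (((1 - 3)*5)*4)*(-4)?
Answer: 8649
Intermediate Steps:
W = 160 (W = (-2*5*4)*(-4) = -10*4*(-4) = -40*(-4) = 160)
O(E) = 160
Z = 93 (Z = 160 + (-16 - 51) = 160 - 67 = 93)
Z**2 = 93**2 = 8649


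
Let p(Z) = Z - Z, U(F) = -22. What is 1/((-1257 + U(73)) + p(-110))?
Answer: -1/1279 ≈ -0.00078186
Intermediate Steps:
p(Z) = 0
1/((-1257 + U(73)) + p(-110)) = 1/((-1257 - 22) + 0) = 1/(-1279 + 0) = 1/(-1279) = -1/1279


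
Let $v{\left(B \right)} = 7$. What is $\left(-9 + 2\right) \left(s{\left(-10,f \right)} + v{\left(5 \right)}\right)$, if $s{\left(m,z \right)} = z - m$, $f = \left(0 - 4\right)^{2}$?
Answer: $-231$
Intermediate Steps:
$f = 16$ ($f = \left(-4\right)^{2} = 16$)
$\left(-9 + 2\right) \left(s{\left(-10,f \right)} + v{\left(5 \right)}\right) = \left(-9 + 2\right) \left(\left(16 - -10\right) + 7\right) = - 7 \left(\left(16 + 10\right) + 7\right) = - 7 \left(26 + 7\right) = \left(-7\right) 33 = -231$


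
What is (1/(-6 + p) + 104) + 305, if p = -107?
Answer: 46216/113 ≈ 408.99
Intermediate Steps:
(1/(-6 + p) + 104) + 305 = (1/(-6 - 107) + 104) + 305 = (1/(-113) + 104) + 305 = (-1/113 + 104) + 305 = 11751/113 + 305 = 46216/113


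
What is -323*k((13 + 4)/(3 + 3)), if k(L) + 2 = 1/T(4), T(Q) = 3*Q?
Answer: 7429/12 ≈ 619.08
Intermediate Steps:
k(L) = -23/12 (k(L) = -2 + 1/(3*4) = -2 + 1/12 = -23/12)
-323*k((13 + 4)/(3 + 3)) = -323*(-23/12) = 7429/12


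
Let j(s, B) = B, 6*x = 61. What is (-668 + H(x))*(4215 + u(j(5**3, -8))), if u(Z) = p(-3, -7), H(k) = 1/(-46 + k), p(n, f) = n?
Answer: -604952712/215 ≈ -2.8137e+6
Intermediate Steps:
x = 61/6 (x = (1/6)*61 = 61/6 ≈ 10.167)
u(Z) = -3
(-668 + H(x))*(4215 + u(j(5**3, -8))) = (-668 + 1/(-46 + 61/6))*(4215 - 3) = (-668 + 1/(-215/6))*4212 = (-668 - 6/215)*4212 = -143626/215*4212 = -604952712/215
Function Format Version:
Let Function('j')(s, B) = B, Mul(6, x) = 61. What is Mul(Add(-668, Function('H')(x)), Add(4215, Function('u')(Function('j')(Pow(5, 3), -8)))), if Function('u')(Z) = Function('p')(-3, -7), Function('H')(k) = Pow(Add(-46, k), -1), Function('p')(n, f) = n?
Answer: Rational(-604952712, 215) ≈ -2.8137e+6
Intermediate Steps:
x = Rational(61, 6) (x = Mul(Rational(1, 6), 61) = Rational(61, 6) ≈ 10.167)
Function('u')(Z) = -3
Mul(Add(-668, Function('H')(x)), Add(4215, Function('u')(Function('j')(Pow(5, 3), -8)))) = Mul(Add(-668, Pow(Add(-46, Rational(61, 6)), -1)), Add(4215, -3)) = Mul(Add(-668, Pow(Rational(-215, 6), -1)), 4212) = Mul(Add(-668, Rational(-6, 215)), 4212) = Mul(Rational(-143626, 215), 4212) = Rational(-604952712, 215)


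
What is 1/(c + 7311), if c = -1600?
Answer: 1/5711 ≈ 0.00017510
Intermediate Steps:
1/(c + 7311) = 1/(-1600 + 7311) = 1/5711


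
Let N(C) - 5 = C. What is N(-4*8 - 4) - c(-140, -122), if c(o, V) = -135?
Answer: 104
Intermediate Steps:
N(C) = 5 + C
N(-4*8 - 4) - c(-140, -122) = (5 + (-4*8 - 4)) - 1*(-135) = (5 + (-32 - 4)) + 135 = (5 - 36) + 135 = -31 + 135 = 104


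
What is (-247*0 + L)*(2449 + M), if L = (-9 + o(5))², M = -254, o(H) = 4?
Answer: 54875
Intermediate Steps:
L = 25 (L = (-9 + 4)² = (-5)² = 25)
(-247*0 + L)*(2449 + M) = (-247*0 + 25)*(2449 - 254) = (0 + 25)*2195 = 25*2195 = 54875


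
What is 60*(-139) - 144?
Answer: -8484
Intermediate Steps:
60*(-139) - 144 = -8340 - 144 = -8484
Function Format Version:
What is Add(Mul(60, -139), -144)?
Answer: -8484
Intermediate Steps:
Add(Mul(60, -139), -144) = Add(-8340, -144) = -8484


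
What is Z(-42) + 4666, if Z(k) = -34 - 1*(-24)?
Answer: 4656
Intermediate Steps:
Z(k) = -10 (Z(k) = -34 + 24 = -10)
Z(-42) + 4666 = -10 + 4666 = 4656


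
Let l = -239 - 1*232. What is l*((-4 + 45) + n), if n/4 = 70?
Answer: -151191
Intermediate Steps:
n = 280 (n = 4*70 = 280)
l = -471 (l = -239 - 232 = -471)
l*((-4 + 45) + n) = -471*((-4 + 45) + 280) = -471*(41 + 280) = -471*321 = -151191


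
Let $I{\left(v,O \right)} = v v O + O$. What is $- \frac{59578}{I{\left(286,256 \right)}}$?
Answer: $- \frac{29789}{10470016} \approx -0.0028452$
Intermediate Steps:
$I{\left(v,O \right)} = O + O v^{2}$ ($I{\left(v,O \right)} = v^{2} O + O = O v^{2} + O = O + O v^{2}$)
$- \frac{59578}{I{\left(286,256 \right)}} = - \frac{59578}{256 \left(1 + 286^{2}\right)} = - \frac{59578}{256 \left(1 + 81796\right)} = - \frac{59578}{256 \cdot 81797} = - \frac{59578}{20940032} = \left(-59578\right) \frac{1}{20940032} = - \frac{29789}{10470016}$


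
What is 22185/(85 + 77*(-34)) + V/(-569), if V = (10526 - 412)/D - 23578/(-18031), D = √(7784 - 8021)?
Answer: -13392342017/1528686211 + 10114*I*√237/134853 ≈ -8.7607 + 1.1546*I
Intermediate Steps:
D = I*√237 (D = √(-237) = I*√237 ≈ 15.395*I)
V = 23578/18031 - 10114*I*√237/237 (V = (10526 - 412)/((I*√237)) - 23578/(-18031) = 10114*(-I*√237/237) - 23578*(-1/18031) = -10114*I*√237/237 + 23578/18031 = 23578/18031 - 10114*I*√237/237 ≈ 1.3076 - 656.97*I)
22185/(85 + 77*(-34)) + V/(-569) = 22185/(85 + 77*(-34)) + (23578/18031 - 10114*I*√237/237)/(-569) = 22185/(85 - 2618) + (23578/18031 - 10114*I*√237/237)*(-1/569) = 22185/(-2533) + (-23578/10259639 + 10114*I*√237/134853) = 22185*(-1/2533) + (-23578/10259639 + 10114*I*√237/134853) = -1305/149 + (-23578/10259639 + 10114*I*√237/134853) = -13392342017/1528686211 + 10114*I*√237/134853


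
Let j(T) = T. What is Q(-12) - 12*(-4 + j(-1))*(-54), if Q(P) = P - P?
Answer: -3240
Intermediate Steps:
Q(P) = 0
Q(-12) - 12*(-4 + j(-1))*(-54) = 0 - 12*(-4 - 1)*(-54) = 0 - 12*(-5)*(-54) = 0 - 6*(-10)*(-54) = 0 + 60*(-54) = 0 - 3240 = -3240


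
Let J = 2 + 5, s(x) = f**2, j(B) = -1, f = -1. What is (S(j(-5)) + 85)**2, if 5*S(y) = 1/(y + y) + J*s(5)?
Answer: 744769/100 ≈ 7447.7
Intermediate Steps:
s(x) = 1 (s(x) = (-1)**2 = 1)
J = 7
S(y) = 7/5 + 1/(10*y) (S(y) = (1/(y + y) + 7*1)/5 = (1/(2*y) + 7)/5 = (7 + 1/(2*y))/5 = 7/5 + 1/(10*y))
(S(j(-5)) + 85)**2 = ((1/10)*(1 + 14*(-1))/(-1) + 85)**2 = ((1/10)*(-1)*(1 - 14) + 85)**2 = ((1/10)*(-1)*(-13) + 85)**2 = (13/10 + 85)**2 = (863/10)**2 = 744769/100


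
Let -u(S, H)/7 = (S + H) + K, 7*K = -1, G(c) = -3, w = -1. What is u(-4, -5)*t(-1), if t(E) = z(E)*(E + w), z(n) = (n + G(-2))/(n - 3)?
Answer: -128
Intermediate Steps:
K = -⅐ (K = (⅐)*(-1) = -⅐ ≈ -0.14286)
z(n) = 1 (z(n) = (n - 3)/(n - 3) = (-3 + n)/(-3 + n) = 1)
t(E) = -1 + E (t(E) = 1*(E - 1) = 1*(-1 + E) = -1 + E)
u(S, H) = 1 - 7*H - 7*S (u(S, H) = -7*((S + H) - ⅐) = -7*((H + S) - ⅐) = -7*(-⅐ + H + S) = 1 - 7*H - 7*S)
u(-4, -5)*t(-1) = (1 - 7*(-5) - 7*(-4))*(-1 - 1) = (1 + 35 + 28)*(-2) = 64*(-2) = -128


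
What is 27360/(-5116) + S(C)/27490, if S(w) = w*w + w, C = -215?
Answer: -12918481/3515971 ≈ -3.6742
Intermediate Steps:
S(w) = w + w² (S(w) = w² + w = w + w²)
27360/(-5116) + S(C)/27490 = 27360/(-5116) - 215*(1 - 215)/27490 = 27360*(-1/5116) - 215*(-214)*(1/27490) = -6840/1279 + 46010*(1/27490) = -6840/1279 + 4601/2749 = -12918481/3515971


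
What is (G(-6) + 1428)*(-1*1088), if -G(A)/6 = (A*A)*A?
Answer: -2963712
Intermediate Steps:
G(A) = -6*A³ (G(A) = -6*A*A*A = -6*A²*A = -6*A³)
(G(-6) + 1428)*(-1*1088) = (-6*(-6)³ + 1428)*(-1*1088) = (-6*(-216) + 1428)*(-1088) = (1296 + 1428)*(-1088) = 2724*(-1088) = -2963712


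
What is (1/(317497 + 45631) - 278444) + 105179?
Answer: -62917372919/363128 ≈ -1.7327e+5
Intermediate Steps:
(1/(317497 + 45631) - 278444) + 105179 = (1/363128 - 278444) + 105179 = -101110812831/363128 + 105179 = -62917372919/363128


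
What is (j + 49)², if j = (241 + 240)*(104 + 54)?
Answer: 5783146209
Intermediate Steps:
j = 75998 (j = 481*158 = 75998)
(j + 49)² = (75998 + 49)² = 76047² = 5783146209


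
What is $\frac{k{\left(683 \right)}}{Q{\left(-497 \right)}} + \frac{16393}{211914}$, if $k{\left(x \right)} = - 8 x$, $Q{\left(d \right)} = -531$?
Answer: $\frac{129622531}{12502926} \approx 10.367$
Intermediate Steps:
$\frac{k{\left(683 \right)}}{Q{\left(-497 \right)}} + \frac{16393}{211914} = \frac{\left(-8\right) 683}{-531} + \frac{16393}{211914} = \left(-5464\right) \left(- \frac{1}{531}\right) + 16393 \cdot \frac{1}{211914} = \frac{5464}{531} + \frac{16393}{211914} = \frac{129622531}{12502926}$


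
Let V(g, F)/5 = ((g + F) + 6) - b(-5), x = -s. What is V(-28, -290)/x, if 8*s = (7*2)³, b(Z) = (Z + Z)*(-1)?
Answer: 230/49 ≈ 4.6939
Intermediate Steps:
b(Z) = -2*Z (b(Z) = (2*Z)*(-1) = -2*Z)
s = 343 (s = (7*2)³/8 = (⅛)*14³ = (⅛)*2744 = 343)
x = -343 (x = -1*343 = -343)
V(g, F) = -20 + 5*F + 5*g (V(g, F) = 5*(((g + F) + 6) - (-2)*(-5)) = 5*(((F + g) + 6) - 1*10) = 5*((6 + F + g) - 10) = 5*(-4 + F + g) = -20 + 5*F + 5*g)
V(-28, -290)/x = (-20 + 5*(-290) + 5*(-28))/(-343) = (-20 - 1450 - 140)*(-1/343) = -1610*(-1/343) = 230/49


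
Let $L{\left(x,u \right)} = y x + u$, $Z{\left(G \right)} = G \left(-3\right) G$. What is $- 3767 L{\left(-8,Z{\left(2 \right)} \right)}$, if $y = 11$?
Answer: $376700$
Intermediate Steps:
$Z{\left(G \right)} = - 3 G^{2}$ ($Z{\left(G \right)} = - 3 G G = - 3 G^{2}$)
$L{\left(x,u \right)} = u + 11 x$ ($L{\left(x,u \right)} = 11 x + u = u + 11 x$)
$- 3767 L{\left(-8,Z{\left(2 \right)} \right)} = - 3767 \left(- 3 \cdot 2^{2} + 11 \left(-8\right)\right) = - 3767 \left(\left(-3\right) 4 - 88\right) = - 3767 \left(-12 - 88\right) = \left(-3767\right) \left(-100\right) = 376700$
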